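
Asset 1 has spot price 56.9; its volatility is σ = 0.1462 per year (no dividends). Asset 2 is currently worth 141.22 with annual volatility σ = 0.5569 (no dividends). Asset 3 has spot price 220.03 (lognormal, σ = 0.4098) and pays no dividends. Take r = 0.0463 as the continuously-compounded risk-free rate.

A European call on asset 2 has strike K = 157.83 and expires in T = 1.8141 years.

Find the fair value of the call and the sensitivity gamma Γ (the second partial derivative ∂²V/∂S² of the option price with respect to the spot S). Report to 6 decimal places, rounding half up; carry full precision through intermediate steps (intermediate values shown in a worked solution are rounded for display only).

σ√T = 0.5569·√1.8141 = 0.750080
d₁ = (ln(S/K) + (r+σ²/2)T) / (σ√T) = (ln(141.22/157.83) + (0.0463+0.5569²/2)·1.8141) / 0.750080 = (-0.111200 + 0.365303) / 0.750080 = 0.338768
d₂ = d₁ − σ√T = 0.338768 − 0.750080 = -0.411312
e^{−rT} = 0.919438
N(d₁) = 0.632608,  N(d₂) = 0.340422
Call price V = S·N(d₁) − K·e^{−rT}·N(d₂) = 89.336891 − 49.400283 = 39.936609
φ(d₁) = (1/√(2π))·e^{−d₁²/2} = 0.376695
Γ = φ(d₁) / (S·σ·√T) = 0.003556

price = 39.936609
Γ = 0.003556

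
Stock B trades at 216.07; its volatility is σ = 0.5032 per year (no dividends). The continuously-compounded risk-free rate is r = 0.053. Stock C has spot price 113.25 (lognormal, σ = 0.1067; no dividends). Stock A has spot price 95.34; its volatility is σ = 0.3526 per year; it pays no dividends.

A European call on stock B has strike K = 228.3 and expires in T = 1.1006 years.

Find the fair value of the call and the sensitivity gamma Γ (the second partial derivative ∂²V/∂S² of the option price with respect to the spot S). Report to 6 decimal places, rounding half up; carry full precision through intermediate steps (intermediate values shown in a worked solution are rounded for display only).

price = 45.262594
Γ = 0.003372

σ√T = 0.5032·√1.1006 = 0.527905
d₁ = (ln(S/K) + (r+σ²/2)T) / (σ√T) = (ln(216.07/228.3) + (0.053+0.5032²/2)·1.1006) / 0.527905 = (-0.055058 + 0.197673) / 0.527905 = 0.270154
d₂ = d₁ − σ√T = 0.270154 − 0.527905 = -0.257751
e^{−rT} = 0.943337
N(d₁) = 0.606479,  N(d₂) = 0.398300
Call price V = S·N(d₁) − K·e^{−rT}·N(d₂) = 131.041902 − 85.779308 = 45.262594
φ(d₁) = (1/√(2π))·e^{−d₁²/2} = 0.384647
Γ = φ(d₁) / (S·σ·√T) = 0.003372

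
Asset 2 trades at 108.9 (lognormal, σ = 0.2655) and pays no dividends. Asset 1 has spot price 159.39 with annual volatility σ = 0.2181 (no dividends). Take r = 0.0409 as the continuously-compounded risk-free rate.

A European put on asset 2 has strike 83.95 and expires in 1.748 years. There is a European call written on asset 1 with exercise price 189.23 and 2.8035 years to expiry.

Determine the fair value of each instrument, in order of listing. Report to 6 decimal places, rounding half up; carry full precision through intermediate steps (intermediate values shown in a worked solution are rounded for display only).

price(asset 2 put K=83.95) = 2.964439
price(asset 1 call K=189.23) = 19.384110

[asset 2 put K=83.95]
σ√T = 0.2655·√1.748 = 0.351023
d₁ = (ln(S/K) + (r+σ²/2)T) / (σ√T) = (ln(108.9/83.95) + (0.0409+0.2655²/2)·1.748) / 0.351023 = (0.260209 + 0.133102) / 0.351023 = 1.120470
d₂ = d₁ − σ√T = 1.120470 − 0.351023 = 0.769447
e^{−rT} = 0.931003
N(−d₁) = 0.131257,  N(−d₂) = 0.220814
price = K·e^{−rT}·N(−d₂) − S·N(−d₁) = 17.258309 − 14.293869 = 2.964439
[asset 1 call K=189.23]
σ√T = 0.2181·√2.8035 = 0.365179
d₁ = (ln(S/K) + (r+σ²/2)T) / (σ√T) = (ln(159.39/189.23) + (0.0409+0.2181²/2)·2.8035) / 0.365179 = (-0.171609 + 0.181341) / 0.365179 = 0.026650
d₂ = d₁ − σ√T = 0.026650 − 0.365179 = -0.338530
e^{−rT} = 0.891666
N(d₁) = 0.510630,  N(d₂) = 0.367482
price = S·N(d₁) − K·e^{−rT}·N(d₂) = 81.389377 − 62.005267 = 19.384110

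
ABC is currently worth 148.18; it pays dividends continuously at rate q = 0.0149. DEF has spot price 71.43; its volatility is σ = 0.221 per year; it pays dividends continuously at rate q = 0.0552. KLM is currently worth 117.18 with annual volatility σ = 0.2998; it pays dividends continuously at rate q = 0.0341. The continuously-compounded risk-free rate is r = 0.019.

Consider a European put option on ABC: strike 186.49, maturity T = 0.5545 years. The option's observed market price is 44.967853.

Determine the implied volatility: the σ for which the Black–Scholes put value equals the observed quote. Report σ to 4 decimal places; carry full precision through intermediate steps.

At σ = 0.4314 the Black–Scholes value reproduces the quote:
σ√T = 0.4314·√0.5545 = 0.321241
d₁ = (ln(S/K) + (r−q+σ²/2)T) / (σ√T) = (ln(148.18/186.49) + (0.019−0.0149+0.4314²/2)·0.5545) / 0.321241 = (-0.229950 + 0.053871) / 0.321241 = -0.548120
d₂ = d₁ − σ√T = -0.548120 − 0.321241 = -0.869361
e^{−rT} = 0.989520
e^{−qT} = 0.991772
N(−d₁) = 0.708195,  N(−d₂) = 0.807675
V = K·e^{−rT}·N(−d₂) − S·e^{−qT}·N(−d₁) = 149.044765 − 104.076912 = 44.967853 (the quoted price), and the Black–Scholes price is strictly increasing in σ, so σ is unique

sigma = 0.4314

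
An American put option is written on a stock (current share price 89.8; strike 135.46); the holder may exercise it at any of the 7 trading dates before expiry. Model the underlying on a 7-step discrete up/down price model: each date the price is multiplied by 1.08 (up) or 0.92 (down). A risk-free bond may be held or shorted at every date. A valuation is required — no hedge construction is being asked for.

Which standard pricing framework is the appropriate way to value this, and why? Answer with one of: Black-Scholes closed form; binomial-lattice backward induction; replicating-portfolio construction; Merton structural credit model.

Key observation: the put (strike 135.46 on spot 89.8) is American-style on a 7-step discrete price model, so the early-exercise decision at every node requires stepwise backward valuation — a closed form cannot price the exercise right.

framework: binomial-lattice backward induction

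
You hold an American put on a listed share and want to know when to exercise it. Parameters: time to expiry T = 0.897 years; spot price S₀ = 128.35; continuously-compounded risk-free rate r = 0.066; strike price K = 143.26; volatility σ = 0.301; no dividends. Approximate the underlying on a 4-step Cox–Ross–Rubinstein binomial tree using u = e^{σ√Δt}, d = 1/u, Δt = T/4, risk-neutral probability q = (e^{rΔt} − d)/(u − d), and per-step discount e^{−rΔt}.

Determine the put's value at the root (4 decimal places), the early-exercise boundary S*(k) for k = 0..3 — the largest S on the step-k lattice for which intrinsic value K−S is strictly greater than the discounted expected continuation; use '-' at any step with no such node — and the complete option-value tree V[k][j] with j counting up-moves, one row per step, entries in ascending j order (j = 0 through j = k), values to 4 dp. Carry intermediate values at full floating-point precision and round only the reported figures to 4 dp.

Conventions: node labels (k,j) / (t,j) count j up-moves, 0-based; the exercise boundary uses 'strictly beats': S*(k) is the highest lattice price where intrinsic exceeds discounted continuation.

Δt=0.22425  u=1.15320  d=0.86715  q=0.51655  discount=0.98531
step 4 (expiry): payoffs max(K−S,0) = 70.6860 46.7464 14.9100 0.0000 0.0000
step 3: (k=3,j=0): S=83.6921, K−S=59.5679, hold=57.4632 ⇒ V=59.5679 exercise | (k=3,j=1): S=111.2992, K−S=31.9608, hold=29.8561 ⇒ V=31.9608 exercise | (k=3,j=2): S=148.0129, K−S=0.0000, hold=7.1023 ⇒ V=7.1023 continue | (k=3,j=3): S=196.8372, K−S=0.0000, hold=0.0000 ⇒ V=0.0000 continue  boundary S*=111.2992
step 2: (k=2,j=0): S=96.5136, K−S=46.7464, hold=44.6417 ⇒ V=46.7464 exercise | (k=2,j=1): S=128.3500, K−S=14.9100, hold=18.8392 ⇒ V=18.8392 continue | (k=2,j=2): S=170.6882, K−S=0.0000, hold=3.3831 ⇒ V=3.3831 continue  boundary S*=96.5136
step 1: (k=1,j=0): S=111.2992, K−S=31.9608, hold=31.8559 ⇒ V=31.9608 exercise | (k=1,j=1): S=148.0129, K−S=0.0000, hold=10.6958 ⇒ V=10.6958 continue  boundary S*=111.2992
step 0: (k=0,j=0): S=128.3500, K−S=14.9100, hold=20.6682 ⇒ V=20.6682 continue  boundary S*=-

price = 20.6682
boundary = - 111.2992 96.5136 111.2992
tree:
20.6682
31.9608 10.6958
46.7464 18.8392 3.3831
59.5679 31.9608 7.1023 0.0000
70.6860 46.7464 14.9100 0.0000 0.0000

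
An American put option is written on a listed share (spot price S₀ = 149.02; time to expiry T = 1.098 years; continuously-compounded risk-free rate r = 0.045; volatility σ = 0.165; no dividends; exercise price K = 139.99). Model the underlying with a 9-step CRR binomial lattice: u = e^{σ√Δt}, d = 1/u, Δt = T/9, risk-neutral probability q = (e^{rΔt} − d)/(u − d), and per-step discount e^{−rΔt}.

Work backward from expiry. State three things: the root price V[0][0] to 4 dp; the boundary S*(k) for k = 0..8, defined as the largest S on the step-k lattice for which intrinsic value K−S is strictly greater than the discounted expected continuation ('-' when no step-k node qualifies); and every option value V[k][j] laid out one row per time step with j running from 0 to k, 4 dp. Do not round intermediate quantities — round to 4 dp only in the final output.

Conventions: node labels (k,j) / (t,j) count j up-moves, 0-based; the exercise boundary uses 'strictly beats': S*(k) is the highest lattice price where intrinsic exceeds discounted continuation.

Δt=0.12200, u=1.05933, d=0.94400, q=0.53333, disc=e^(-rΔt)=0.99453
k=9 terminal: V=max(K-S,0) → 51.2783 40.4404 28.2784 14.6306 0.0000 0.0000 0.0000 0.0000 0.0000 0.0000
k=8: j=0 S=93.9746 intr=46.0154 cont=45.2490 V=46.0154[EX]; j=1 S=105.4554 intr=34.5346 cont=33.7681 V=34.5346[EX]; j=2 S=118.3389 intr=21.6511 cont=20.8847 V=21.6511[EX]; j=3 S=132.7963 intr=7.1937 cont=6.7903 V=7.1937[EX]; j=4 S=149.0200 intr=0.0000 cont=0.0000 V=0.0000[hold]; j=5 S=167.2257 intr=0.0000 cont=0.0000 V=0.0000[hold]; j=6 S=187.6556 intr=0.0000 cont=0.0000 V=0.0000[hold]; j=7 S=210.5815 intr=0.0000 cont=0.0000 V=0.0000[hold]; j=8 S=236.3082 intr=0.0000 cont=0.0000 V=0.0000[hold]  S*(8)=132.7963
k=7: j=0 S=99.5496 intr=40.4404 cont=39.6739 V=40.4404[EX]; j=1 S=111.7116 intr=28.2784 cont=27.5120 V=28.2784[EX]; j=2 S=125.3594 intr=14.6306 cont=13.8642 V=14.6306[EX]; j=3 S=140.6745 intr=0.0000 cont=3.3387 V=3.3387[hold]; j=4 S=157.8606 intr=0.0000 cont=0.0000 V=0.0000[hold]; j=5 S=177.1464 intr=0.0000 cont=0.0000 V=0.0000[hold]; j=6 S=198.7883 intr=0.0000 cont=0.0000 V=0.0000[hold]; j=7 S=223.0743 intr=0.0000 cont=0.0000 V=0.0000[hold]  S*(7)=125.3594
k=6: j=0 S=105.4554 intr=34.5346 cont=33.7681 V=34.5346[EX]; j=1 S=118.3389 intr=21.6511 cont=20.8847 V=21.6511[EX]; j=2 S=132.7963 intr=7.1937 cont=8.5612 V=8.5612[hold]; j=3 S=149.0200 intr=0.0000 cont=1.5495 V=1.5495[hold]; j=4 S=167.2257 intr=0.0000 cont=0.0000 V=0.0000[hold]; j=5 S=187.6556 intr=0.0000 cont=0.0000 V=0.0000[hold]; j=6 S=210.5815 intr=0.0000 cont=0.0000 V=0.0000[hold]  S*(6)=118.3389
k=5: j=0 S=111.7116 intr=28.2784 cont=27.5120 V=28.2784[EX]; j=1 S=125.3594 intr=14.6306 cont=14.5895 V=14.6306[EX]; j=2 S=140.6745 intr=0.0000 cont=4.7953 V=4.7953[hold]; j=3 S=157.8606 intr=0.0000 cont=0.7192 V=0.7192[hold]; j=4 S=177.1464 intr=0.0000 cont=0.0000 V=0.0000[hold]; j=5 S=198.7883 intr=0.0000 cont=0.0000 V=0.0000[hold]  S*(5)=125.3594
k=4: j=0 S=118.3389 intr=21.6511 cont=20.8847 V=21.6511[EX]; j=1 S=132.7963 intr=7.1937 cont=9.3338 V=9.3338[hold]; j=2 S=149.0200 intr=0.0000 cont=2.6070 V=2.6070[hold]; j=3 S=167.2257 intr=0.0000 cont=0.3338 V=0.3338[hold]; j=4 S=187.6556 intr=0.0000 cont=0.0000 V=0.0000[hold]  S*(4)=118.3389
k=3: j=0 S=125.3594 intr=14.6306 cont=14.9993 V=14.9993[hold]; j=1 S=140.6745 intr=0.0000 cont=5.7147 V=5.7147[hold]; j=2 S=157.8606 intr=0.0000 cont=1.3870 V=1.3870[hold]; j=3 S=177.1464 intr=0.0000 cont=0.1549 V=0.1549[hold]  S*(3)=-
k=2: j=0 S=132.7963 intr=7.1937 cont=9.9925 V=9.9925[hold]; j=1 S=149.0200 intr=0.0000 cont=3.3880 V=3.3880[hold]; j=2 S=167.2257 intr=0.0000 cont=0.7259 V=0.7259[hold]  S*(2)=-
k=1: j=0 S=140.6745 intr=0.0000 cont=6.4347 V=6.4347[hold]; j=1 S=157.8606 intr=0.0000 cont=1.9574 V=1.9574[hold]  S*(1)=-
k=0: j=0 S=149.0200 intr=0.0000 cont=4.0247 V=4.0247[hold]  S*(0)=-

price = 4.0247
boundary = - - - - 118.3389 125.3594 118.3389 125.3594 132.7963
tree:
4.0247
6.4347 1.9574
9.9925 3.3880 0.7259
14.9993 5.7147 1.3870 0.1549
21.6511 9.3338 2.6070 0.3338 0.0000
28.2784 14.6306 4.7953 0.7192 0.0000 0.0000
34.5346 21.6511 8.5612 1.5495 0.0000 0.0000 0.0000
40.4404 28.2784 14.6306 3.3387 0.0000 0.0000 0.0000 0.0000
46.0154 34.5346 21.6511 7.1937 0.0000 0.0000 0.0000 0.0000 0.0000
51.2783 40.4404 28.2784 14.6306 0.0000 0.0000 0.0000 0.0000 0.0000 0.0000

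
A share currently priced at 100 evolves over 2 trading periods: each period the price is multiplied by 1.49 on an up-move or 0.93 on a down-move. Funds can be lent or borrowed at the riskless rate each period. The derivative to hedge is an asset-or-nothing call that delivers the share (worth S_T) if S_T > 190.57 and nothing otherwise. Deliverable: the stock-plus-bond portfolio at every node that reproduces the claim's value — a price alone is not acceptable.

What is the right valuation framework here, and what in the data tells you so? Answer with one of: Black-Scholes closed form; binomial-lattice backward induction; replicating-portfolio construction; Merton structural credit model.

Key observation: a price alone would not answer the question — the per-node share/bond construction on the spot-100, 1.49/0.93 tree is required, and only the replicating-portfolio method yields it.

framework: replicating-portfolio construction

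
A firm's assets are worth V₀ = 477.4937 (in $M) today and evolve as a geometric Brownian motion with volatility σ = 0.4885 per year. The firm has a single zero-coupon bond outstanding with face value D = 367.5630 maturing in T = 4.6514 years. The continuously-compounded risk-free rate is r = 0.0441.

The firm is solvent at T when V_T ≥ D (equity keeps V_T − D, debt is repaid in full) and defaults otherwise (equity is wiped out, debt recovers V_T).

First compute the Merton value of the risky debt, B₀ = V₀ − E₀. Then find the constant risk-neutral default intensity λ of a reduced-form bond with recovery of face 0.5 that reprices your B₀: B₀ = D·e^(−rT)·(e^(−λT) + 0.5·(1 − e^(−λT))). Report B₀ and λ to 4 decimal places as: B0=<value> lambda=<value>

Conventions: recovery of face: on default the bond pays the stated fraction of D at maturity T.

Work the structural quantities from V₀ = 477.4937 against face 367.5630:
d₁ = [ln(V₀/D) + (r + σ²/2)T] / (σ√T)
   = [ln(477.4937/367.5630) + (0.0441 + 0.5·0.4885²)·4.6514] / (0.4885·√4.6514)
   = [0.261656 + 0.760114] / 1.053553 = 0.969833
d₂ = d₁ − σ√T = 0.969833 − 1.053553 = -0.083721
N(d₁) = 0.833935,  N(d₂) = 0.466639,  e^(−rT) = 0.814544
E₀ = V₀·N(d₁) − D·e^(−rT)·N(d₂)
   = 477.4937·0.833935 − 367.5630·0.814544·0.466639 = 258.488647
B₀ = V₀ − E₀ = 477.4937 − 258.488647 = 219.005053
e^(−λT) = (B₀·e^(rT)/D − 0.5)/(1 − 0.5) = (219.0051·1.227681/367.5630 − 0.5)/0.5 = 0.46297818
λ = −ln(0.46297818)/4.6514 = 0.165558

B0=219.0051 lambda=0.1656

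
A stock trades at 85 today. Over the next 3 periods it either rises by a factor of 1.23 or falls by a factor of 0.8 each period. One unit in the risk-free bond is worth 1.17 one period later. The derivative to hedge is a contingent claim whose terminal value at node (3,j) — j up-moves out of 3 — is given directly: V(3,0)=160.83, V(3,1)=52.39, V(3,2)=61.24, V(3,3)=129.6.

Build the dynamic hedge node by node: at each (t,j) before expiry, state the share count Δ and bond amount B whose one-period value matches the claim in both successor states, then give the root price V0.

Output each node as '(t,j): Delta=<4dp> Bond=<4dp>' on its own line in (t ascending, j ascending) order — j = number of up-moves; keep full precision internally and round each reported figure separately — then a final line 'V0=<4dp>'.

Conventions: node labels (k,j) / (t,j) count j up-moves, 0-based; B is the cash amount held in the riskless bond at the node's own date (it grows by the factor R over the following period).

(0,0): Delta=1.0119 Bond=-20.6898
(1,0): Delta=-0.2197 Bond=59.5401
(1,1): Delta=1.1418 Bond=-37.7876
(2,0): Delta=-4.6358 Bond=309.8964
(2,1): Delta=0.2461 Bond=30.7050
(2,2): Delta=1.2362 Bond=-56.3602
V0=65.3199

Arbitrage-free pricing uses the up-move probability p* = (R−d)/(u−d) = 0.8605, discounting each step at R = 1.17.
Terminal payoffs: V(3,0)=160.8300, V(3,1)=52.3900, V(3,2)=61.2400, V(3,3)=129.6000
Node (2,0) S=54.4000: V=(p*·52.3900+(1−p*)·160.8300)/1.17=57.7104; Δ=(52.3900−160.8300)/(66.9120−43.5200)=-4.6358; B=V−Δ·S=309.8964
Node (2,1) S=83.6400: V=(p*·61.2400+(1−p*)·52.3900)/1.17=51.2864; Δ=(61.2400−52.3900)/(102.8772−66.9120)=0.2461; B=V−Δ·S=30.7050
Node (2,2) S=128.5965: V=(p*·129.6000+(1−p*)·61.2400)/1.17=102.6166; Δ=(129.6000−61.2400)/(158.1737−102.8772)=1.2362; B=V−Δ·S=-56.3602
Node (1,0) S=68.0000: V=(p*·51.2864+(1−p*)·57.7104)/1.17=44.6007; Δ=(51.2864−57.7104)/(83.6400−54.4000)=-0.2197; B=V−Δ·S=59.5401
Node (1,1) S=104.5500: V=(p*·102.6166+(1−p*)·51.2864)/1.17=81.5848; Δ=(102.6166−51.2864)/(128.5965−83.6400)=1.1418; B=V−Δ·S=-37.7876
Node (0,0) S=85.0000: V=(p*·81.5848+(1−p*)·44.6007)/1.17=65.3199; Δ=(81.5848−44.6007)/(104.5500−68.0000)=1.0119; B=V−Δ·S=-20.6898
Check: Δ(0,0)·S0 + B(0,0) = 65.3199 = V0.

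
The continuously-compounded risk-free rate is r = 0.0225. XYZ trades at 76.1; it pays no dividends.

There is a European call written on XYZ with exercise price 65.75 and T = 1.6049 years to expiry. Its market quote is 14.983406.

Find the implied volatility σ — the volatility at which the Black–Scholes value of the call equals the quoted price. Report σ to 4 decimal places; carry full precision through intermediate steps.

sigma = 0.1955

At σ = 0.1955 the Black–Scholes value reproduces the quote:
σ√T = 0.1955·√1.6049 = 0.247668
d₁ = (ln(S/K) + (r+σ²/2)T) / (σ√T) = (ln(76.1/65.75) + (0.0225+0.1955²/2)·1.6049) / 0.247668 = (0.146189 + 0.066780) / 0.247668 = 0.859894
d₂ = d₁ − σ√T = 0.859894 − 0.247668 = 0.612226
e^{−rT} = 0.964534
N(d₁) = 0.805076,  N(d₂) = 0.729806
V = S·N(d₁) − K·e^{−rT}·N(d₂) = 61.266307 − 46.282900 = 14.983406 (the quoted price), and the Black–Scholes price is strictly increasing in σ, so σ is unique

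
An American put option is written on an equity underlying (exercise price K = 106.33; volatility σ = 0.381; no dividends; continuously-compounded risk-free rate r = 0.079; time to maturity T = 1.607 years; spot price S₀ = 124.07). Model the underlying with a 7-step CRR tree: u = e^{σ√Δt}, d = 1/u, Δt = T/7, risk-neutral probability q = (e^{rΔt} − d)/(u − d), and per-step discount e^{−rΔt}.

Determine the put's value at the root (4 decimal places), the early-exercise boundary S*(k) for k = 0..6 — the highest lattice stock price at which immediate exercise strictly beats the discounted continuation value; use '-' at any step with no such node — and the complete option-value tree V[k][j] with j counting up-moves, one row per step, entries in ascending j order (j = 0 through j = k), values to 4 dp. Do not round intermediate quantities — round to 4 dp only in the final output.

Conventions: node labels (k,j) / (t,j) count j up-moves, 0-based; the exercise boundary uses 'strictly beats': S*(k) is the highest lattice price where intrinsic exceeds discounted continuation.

price = 9.7605
boundary = - - - 71.7504 59.7783 71.7504 86.1202
tree:
9.7605
15.3752 4.5965
23.4943 7.9537 1.4639
34.5796 13.4524 2.8383 0.1663
46.5517 22.0575 5.4834 0.3416 0.0000
56.5262 34.5796 10.5512 0.7018 0.0000 0.0000
64.8363 46.5517 20.2098 1.4418 0.0000 0.0000 0.0000
71.7599 56.5262 34.5796 2.9620 0.0000 0.0000 0.0000 0.0000

Δt=0.22957, u=1.20028, d=0.83314, q=0.50434, disc=e^(-rΔt)=0.98203
k=7 terminal: V=max(K-S,0) → 71.7599 56.5262 34.5796 2.9620 0.0000 0.0000 0.0000 0.0000
k=6: j=0 S=41.4937 intr=64.8363 cont=62.9253 V=64.8363[EX]; j=1 S=59.7783 intr=46.5517 cont=44.6407 V=46.5517[EX]; j=2 S=86.1202 intr=20.2098 cont=18.2987 V=20.2098[EX]; j=3 S=124.0700 intr=0.0000 cont=1.4418 V=1.4418[hold]; j=4 S=178.7428 intr=0.0000 cont=0.0000 V=0.0000[hold]; j=5 S=257.5076 intr=0.0000 cont=0.0000 V=0.0000[hold]; j=6 S=370.9811 intr=0.0000 cont=0.0000 V=0.0000[hold]  S*(6)=86.1202
k=5: j=0 S=49.8038 intr=56.5262 cont=54.6152 V=56.5262[EX]; j=1 S=71.7504 intr=34.5796 cont=32.6686 V=34.5796[EX]; j=2 S=103.3680 intr=2.9620 cont=10.5512 V=10.5512[hold]; j=3 S=148.9181 intr=0.0000 cont=0.7018 V=0.7018[hold]; j=4 S=214.5405 intr=0.0000 cont=0.0000 V=0.0000[hold]; j=5 S=309.0800 intr=0.0000 cont=0.0000 V=0.0000[hold]  S*(5)=71.7504
k=4: j=0 S=59.7783 intr=46.5517 cont=44.6407 V=46.5517[EX]; j=1 S=86.1202 intr=20.2098 cont=22.0575 V=22.0575[hold]; j=2 S=124.0700 intr=0.0000 cont=5.4834 V=5.4834[hold]; j=3 S=178.7428 intr=0.0000 cont=0.3416 V=0.3416[hold]; j=4 S=257.5076 intr=0.0000 cont=0.0000 V=0.0000[hold]  S*(4)=59.7783
k=3: j=0 S=71.7504 intr=34.5796 cont=33.5837 V=34.5796[EX]; j=1 S=103.3680 intr=2.9620 cont=13.4524 V=13.4524[hold]; j=2 S=148.9181 intr=0.0000 cont=2.8383 V=2.8383[hold]; j=3 S=214.5405 intr=0.0000 cont=0.1663 V=0.1663[hold]  S*(3)=71.7504
k=2: j=0 S=86.1202 intr=20.2098 cont=23.4943 V=23.4943[hold]; j=1 S=124.0700 intr=0.0000 cont=7.9537 V=7.9537[hold]; j=2 S=178.7428 intr=0.0000 cont=1.4639 V=1.4639[hold]  S*(2)=-
k=1: j=0 S=103.3680 intr=2.9620 cont=15.3752 V=15.3752[hold]; j=1 S=148.9181 intr=0.0000 cont=4.5965 V=4.5965[hold]  S*(1)=-
k=0: j=0 S=124.0700 intr=0.0000 cont=9.7605 V=9.7605[hold]  S*(0)=-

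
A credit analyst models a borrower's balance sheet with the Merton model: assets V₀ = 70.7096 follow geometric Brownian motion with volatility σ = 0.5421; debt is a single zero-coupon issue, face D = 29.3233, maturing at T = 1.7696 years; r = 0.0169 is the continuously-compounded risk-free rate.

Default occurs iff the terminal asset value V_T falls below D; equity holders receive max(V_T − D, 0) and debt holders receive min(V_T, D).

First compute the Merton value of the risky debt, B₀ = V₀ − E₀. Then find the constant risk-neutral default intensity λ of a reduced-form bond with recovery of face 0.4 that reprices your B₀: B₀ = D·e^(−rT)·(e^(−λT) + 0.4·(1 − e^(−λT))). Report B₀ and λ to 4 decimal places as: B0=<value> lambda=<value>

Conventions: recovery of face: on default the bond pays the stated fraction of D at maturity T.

B0=26.9329 lambda=0.0529

Work the structural quantities from V₀ = 70.7096 against face 29.3233:
d₁ = [ln(V₀/D) + (r + σ²/2)T] / (σ√T)
   = [ln(70.7096/29.3233) + (0.0169 + 0.5·0.5421²)·1.7696] / (0.5421·√1.7696)
   = [0.880199 + 0.289925] / 0.721136 = 1.622612
d₂ = d₁ − σ√T = 1.622612 − 0.721136 = 0.901477
N(d₁) = 0.947664,  N(d₂) = 0.816332,  e^(−rT) = 0.970537
E₀ = V₀·N(d₁) − D·e^(−rT)·N(d₂)
   = 70.7096·0.947664 − 29.3233·0.970537·0.816332 = 43.776652
B₀ = V₀ − E₀ = 70.7096 − 43.776652 = 26.932948
e^(−λT) = (B₀·e^(rT)/D − 0.4)/(1 − 0.4) = (26.9329·1.030358/29.3233 − 0.4)/0.6 = 0.91060732
λ = −ln(0.91060732)/1.7696 = 0.052918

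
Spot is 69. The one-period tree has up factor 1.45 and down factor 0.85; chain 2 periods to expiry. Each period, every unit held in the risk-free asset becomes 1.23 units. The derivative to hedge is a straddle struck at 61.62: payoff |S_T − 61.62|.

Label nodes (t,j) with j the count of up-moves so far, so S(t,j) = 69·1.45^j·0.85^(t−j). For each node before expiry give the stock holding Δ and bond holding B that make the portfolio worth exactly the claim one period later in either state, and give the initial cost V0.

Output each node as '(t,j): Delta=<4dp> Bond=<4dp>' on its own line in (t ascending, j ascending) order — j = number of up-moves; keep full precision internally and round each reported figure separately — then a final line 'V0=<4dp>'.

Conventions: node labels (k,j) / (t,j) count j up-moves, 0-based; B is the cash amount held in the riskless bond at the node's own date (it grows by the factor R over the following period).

(0,0): Delta=0.8305 Bond=-26.9452
(1,0): Delta=0.3312 Bond=-3.8567
(1,1): Delta=1.0000 Bond=-50.0976
V0=30.3617

Risk-neutral probability p* = (R−d)/(u−d) = (1.23−0.85)/(1.45−0.85) = 0.6333.
Payoffs at expiry: V(2,0)=11.7675, V(2,1)=23.4225, V(2,2)=83.4525
(1,0): S=58.6500. Δ = (V_up−V_dn)/(S_up−S_dn) = (23.4225−11.7675)/(85.0425−49.8525) = 0.3312. V = [p*·23.4225 + (1−p*)·11.7675]/1.23 = 15.5683. B = V − Δ·S = -3.8567.
(1,1): S=100.0500. Δ = (V_up−V_dn)/(S_up−S_dn) = (83.4525−23.4225)/(145.0725−85.0425) = 1.0000. V = [p*·83.4525 + (1−p*)·23.4225]/1.23 = 49.9524. B = V − Δ·S = -50.0976.
(0,0): S=69.0000. Δ = (V_up−V_dn)/(S_up−S_dn) = (49.9524−15.5683)/(100.0500−58.6500) = 0.8305. V = [p*·49.9524 + (1−p*)·15.5683]/1.23 = 30.3617. B = V − Δ·S = -26.9452.
Verification: the root portfolio costs Δ(0,0)·S0 + B(0,0) = 30.3617, matching V0.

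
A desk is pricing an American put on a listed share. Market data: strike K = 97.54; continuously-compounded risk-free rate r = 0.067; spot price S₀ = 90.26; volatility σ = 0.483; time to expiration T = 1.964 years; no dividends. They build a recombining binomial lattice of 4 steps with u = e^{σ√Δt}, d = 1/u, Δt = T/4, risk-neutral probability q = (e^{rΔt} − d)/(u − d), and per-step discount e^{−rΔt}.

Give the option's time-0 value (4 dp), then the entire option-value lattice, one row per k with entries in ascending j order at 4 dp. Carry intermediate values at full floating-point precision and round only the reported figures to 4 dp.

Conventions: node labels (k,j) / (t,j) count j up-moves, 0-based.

price = 23.0599
tree:
23.0599
35.2598 10.6642
51.6703 18.8913 1.9535
64.8405 33.1956 3.7711 0.0000
74.2292 51.6703 7.2800 0.0000 0.0000

params: Δt=0.49100 u=1.40276 d=0.71288 q=0.46466 e^(-rΔt)=0.96764
t_4 payoffs: 74.2292 51.6703 7.2800 0.0000 0.0000
k=3: node(3,0) S=32.6995 payoff=64.8405 vs cont=61.6839 → 64.8405 [stop]  node(3,1) S=64.3444 payoff=33.1956 vs cont=30.0391 → 33.1956 [stop]  node(3,2) S=126.6135 payoff=0.0000 vs cont=3.7711 → 3.7711 [wait]  node(3,3) S=249.1435 payoff=0.0000 vs cont=0.0000 → 0.0000 [wait]
k=2: node(2,0) S=45.8697 payoff=51.6703 vs cont=48.5137 → 51.6703 [stop]  node(2,1) S=90.2600 payoff=7.2800 vs cont=18.8913 → 18.8913 [wait]  node(2,2) S=177.6089 payoff=0.0000 vs cont=1.9535 → 1.9535 [wait]
k=1: node(1,0) S=64.3444 payoff=33.1956 vs cont=35.2598 → 35.2598 [wait]  node(1,1) S=126.6135 payoff=0.0000 vs cont=10.6642 → 10.6642 [wait]
k=0: node(0,0) S=90.2600 payoff=7.2800 vs cont=23.0599 → 23.0599 [wait]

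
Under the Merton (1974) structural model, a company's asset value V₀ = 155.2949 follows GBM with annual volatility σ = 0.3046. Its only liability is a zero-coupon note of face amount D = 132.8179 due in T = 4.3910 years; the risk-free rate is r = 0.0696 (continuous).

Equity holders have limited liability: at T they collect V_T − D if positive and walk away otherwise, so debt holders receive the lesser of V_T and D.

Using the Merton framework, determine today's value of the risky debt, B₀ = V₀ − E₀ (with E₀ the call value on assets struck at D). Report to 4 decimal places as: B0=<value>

Apply the equity-as-call identities (strike 132.8179, horizon 4.3910 years):
d₁ = [ln(V₀/D) + (r + σ²/2)T] / (σ√T)
   = [ln(155.2949/132.8179) + (0.0696 + 0.5·0.3046²)·4.3910] / (0.3046·√4.3910)
   = [0.156347 + 0.509315] / 0.638281 = 1.042898
d₂ = d₁ − σ√T = 1.042898 − 0.638281 = 0.404617
N(d₁) = 0.851502,  N(d₂) = 0.657121,  e^(−rT) = 0.736671
E₀ = V₀·N(d₁) − D·e^(−rT)·N(d₂)
   = 155.2949·0.851502 − 132.8179·0.736671·0.657121 = 67.939219
B₀ = V₀ − E₀ = 155.2949 − 67.939219 = 87.355681

B0=87.3557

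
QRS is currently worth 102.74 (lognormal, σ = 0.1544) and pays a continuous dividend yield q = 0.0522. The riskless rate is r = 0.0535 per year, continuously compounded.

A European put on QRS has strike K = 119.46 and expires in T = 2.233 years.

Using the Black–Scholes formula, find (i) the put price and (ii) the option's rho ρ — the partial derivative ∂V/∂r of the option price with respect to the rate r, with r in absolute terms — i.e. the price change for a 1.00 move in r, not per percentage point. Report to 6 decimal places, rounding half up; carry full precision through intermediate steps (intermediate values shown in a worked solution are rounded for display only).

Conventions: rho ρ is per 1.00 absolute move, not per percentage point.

price = 18.141896
ρ = -183.517172

σ√T = 0.1544·√2.233 = 0.230723
d₁ = (ln(S/K) + (r−q+σ²/2)T) / (σ√T) = (ln(102.74/119.46) + (0.0535−0.0522+0.1544²/2)·2.233) / 0.230723 = (-0.150780 + 0.029520) / 0.230723 = -0.525567
d₂ = d₁ − σ√T = -0.525567 − 0.230723 = -0.756290
e^{−rT} = 0.887395
e^{−qT} = 0.889974
N(−d₁) = 0.700405,  N(−d₂) = 0.775262
Put price V = K·e^{−rT}·N(−d₂) − S·e^{−qT}·N(−d₁) = 82.184134 − 64.042238 = 18.141896
ρ = −K·T·e^{−rT}·N(−d₂) = -183.517172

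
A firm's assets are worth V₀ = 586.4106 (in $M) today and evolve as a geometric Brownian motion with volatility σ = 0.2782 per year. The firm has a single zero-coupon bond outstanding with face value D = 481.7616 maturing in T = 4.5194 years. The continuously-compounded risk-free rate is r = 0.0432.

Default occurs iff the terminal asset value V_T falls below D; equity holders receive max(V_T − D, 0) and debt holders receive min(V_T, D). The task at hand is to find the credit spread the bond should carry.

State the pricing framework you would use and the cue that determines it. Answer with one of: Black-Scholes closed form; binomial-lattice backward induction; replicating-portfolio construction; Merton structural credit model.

framework: Merton structural credit model

Key observation: assets follow a GBM and default happens iff V_T < 481.7616; valuing claims on that split (equity as a call, risky debt as the residual) is the structural model's definition.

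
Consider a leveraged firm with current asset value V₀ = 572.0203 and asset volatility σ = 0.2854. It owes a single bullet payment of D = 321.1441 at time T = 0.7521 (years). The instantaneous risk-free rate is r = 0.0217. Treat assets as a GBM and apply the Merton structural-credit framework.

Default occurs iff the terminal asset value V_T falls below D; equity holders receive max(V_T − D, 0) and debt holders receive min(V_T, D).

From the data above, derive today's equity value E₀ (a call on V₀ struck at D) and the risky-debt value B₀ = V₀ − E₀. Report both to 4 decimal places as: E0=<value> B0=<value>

E0=256.3608 B0=315.6595

Apply the equity-as-call identities (strike 321.1441, horizon 0.7521 years):
d₁ = [ln(V₀/D) + (r + σ²/2)T] / (σ√T)
   = [ln(572.0203/321.1441) + (0.0217 + 0.5·0.2854²)·0.7521] / (0.2854·√0.7521)
   = [0.577285 + 0.046951] / 0.247509 = 2.522068
d₂ = d₁ − σ√T = 2.522068 − 0.247509 = 2.274558
N(d₁) = 0.994167,  N(d₂) = 0.988534,  e^(−rT) = 0.983812
E₀ = V₀·N(d₁) − D·e^(−rT)·N(d₂)
   = 572.0203·0.994167 − 321.1441·0.983812·0.988534 = 256.360814
B₀ = V₀ − E₀ = 572.0203 − 256.360814 = 315.659486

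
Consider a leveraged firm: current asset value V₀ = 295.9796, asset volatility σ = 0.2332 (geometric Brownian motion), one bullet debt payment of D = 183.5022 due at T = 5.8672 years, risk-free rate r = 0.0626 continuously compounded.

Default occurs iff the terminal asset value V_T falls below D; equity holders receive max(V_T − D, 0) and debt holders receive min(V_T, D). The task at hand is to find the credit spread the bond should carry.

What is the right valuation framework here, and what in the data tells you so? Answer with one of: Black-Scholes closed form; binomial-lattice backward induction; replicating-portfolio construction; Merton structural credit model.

framework: Merton structural credit model

Key observation: the question is about default risk generated by asset-value dynamics against a debt face of 183.5022 — the structural framework prices exactly that.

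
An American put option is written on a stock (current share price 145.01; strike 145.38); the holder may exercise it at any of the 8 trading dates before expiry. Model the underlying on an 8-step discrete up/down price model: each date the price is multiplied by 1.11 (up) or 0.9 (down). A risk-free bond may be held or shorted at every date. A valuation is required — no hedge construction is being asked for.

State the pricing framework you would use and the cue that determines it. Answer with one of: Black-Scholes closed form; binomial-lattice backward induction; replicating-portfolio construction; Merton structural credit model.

Key observation: with exercise allowed before expiry on a discrete up/down model (8 steps from spot 145.01), the strike-145.38 put's value must be rolled back through the tree testing early exercise at each node.

framework: binomial-lattice backward induction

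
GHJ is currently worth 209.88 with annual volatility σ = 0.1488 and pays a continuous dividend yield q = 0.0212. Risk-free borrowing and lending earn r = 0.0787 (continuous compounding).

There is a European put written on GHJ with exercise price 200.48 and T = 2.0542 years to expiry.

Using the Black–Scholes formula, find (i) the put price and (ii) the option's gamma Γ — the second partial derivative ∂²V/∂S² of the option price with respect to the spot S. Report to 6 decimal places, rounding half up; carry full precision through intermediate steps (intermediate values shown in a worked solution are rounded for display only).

σ√T = 0.1488·√2.0542 = 0.213267
d₁ = (ln(S/K) + (r−q+σ²/2)T) / (σ√T) = (ln(209.88/200.48) + (0.0787−0.0212+0.1488²/2)·2.0542) / 0.213267 = (0.045821 + 0.140858) / 0.213267 = 0.875331
d₂ = d₁ − σ√T = 0.875331 − 0.213267 = 0.662063
e^{−rT} = 0.850726
e^{−qT} = 0.957386
N(−d₁) = 0.190697,  N(−d₂) = 0.253965
Put price V = K·e^{−rT}·N(−d₂) − S·e^{−qT}·N(−d₁) = 43.314668 − 38.317910 = 4.996758
φ(d₁) = (1/√(2π))·e^{−d₁²/2} = 0.271976
Γ = e^{−qT}·φ(d₁) / (S·σ·√T) = 0.005817

price = 4.996758
Γ = 0.005817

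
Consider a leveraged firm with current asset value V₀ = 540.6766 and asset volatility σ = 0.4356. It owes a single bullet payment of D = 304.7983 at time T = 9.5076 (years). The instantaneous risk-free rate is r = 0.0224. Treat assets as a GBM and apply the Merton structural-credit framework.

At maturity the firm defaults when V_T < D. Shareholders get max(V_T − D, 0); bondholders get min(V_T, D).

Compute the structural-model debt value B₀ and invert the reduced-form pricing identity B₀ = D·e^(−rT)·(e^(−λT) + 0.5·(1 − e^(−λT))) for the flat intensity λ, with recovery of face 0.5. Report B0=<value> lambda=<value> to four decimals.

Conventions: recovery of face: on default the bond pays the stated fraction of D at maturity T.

B0=171.1447 lambda=0.0992

Equity is a call on the firm's assets struck at D = 304.7983:
d₁ = [ln(V₀/D) + (r + σ²/2)T] / (σ√T)
   = [ln(540.6766/304.7983) + (0.0224 + 0.5·0.4356²)·9.5076] / (0.4356·√9.5076)
   = [0.573171 + 1.114991] / 1.343146 = 1.256871
d₂ = d₁ − σ√T = 1.256871 − 1.343146 = -0.086275
N(d₁) = 0.895600,  N(d₂) = 0.465624,  e^(−rT) = 0.808180
E₀ = V₀·N(d₁) − D·e^(−rT)·N(d₂)
   = 540.6766·0.895600 − 304.7983·0.808180·0.465624 = 369.531855
B₀ = V₀ − E₀ = 540.6766 − 369.531855 = 171.144745
e^(−λT) = (B₀·e^(rT)/D − 0.5)/(1 − 0.5) = (171.1447·1.237348/304.7983 − 0.5)/0.5 = 0.38954530
λ = −ln(0.38954530)/9.5076 = 0.099160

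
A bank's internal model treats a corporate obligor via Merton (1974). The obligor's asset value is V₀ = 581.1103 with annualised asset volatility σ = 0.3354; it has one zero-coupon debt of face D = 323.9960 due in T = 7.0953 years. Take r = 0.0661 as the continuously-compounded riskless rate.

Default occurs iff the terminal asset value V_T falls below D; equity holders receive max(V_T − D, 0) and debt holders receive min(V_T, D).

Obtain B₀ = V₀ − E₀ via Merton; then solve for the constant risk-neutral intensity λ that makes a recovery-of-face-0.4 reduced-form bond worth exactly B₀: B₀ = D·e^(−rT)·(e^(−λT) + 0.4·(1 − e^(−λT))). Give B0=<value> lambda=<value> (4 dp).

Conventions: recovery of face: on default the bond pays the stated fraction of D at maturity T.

With assets at 581.1103 and a single debt payment of 323.9960 at 7.0953 years:
d₁ = [ln(V₀/D) + (r + σ²/2)T] / (σ√T)
   = [ln(581.1103/323.9960) + (0.0661 + 0.5·0.3354²)·7.0953] / (0.3354·√7.0953)
   = [0.584209 + 0.868086] / 0.893405 = 1.625573
d₂ = d₁ − σ√T = 1.625573 − 0.893405 = 0.732168
N(d₁) = 0.947980,  N(d₂) = 0.767967,  e^(−rT) = 0.625628
E₀ = V₀·N(d₁) − D·e^(−rT)·N(d₂)
   = 581.1103·0.947980 − 323.9960·0.625628·0.767967 = 395.213145
B₀ = V₀ − E₀ = 581.1103 − 395.213145 = 185.897155
e^(−λT) = (B₀·e^(rT)/D − 0.4)/(1 − 0.4) = (185.8972·1.598394/323.9960 − 0.4)/0.6 = 0.86183449
λ = −ln(0.86183449)/7.0953 = 0.020956

B0=185.8972 lambda=0.0210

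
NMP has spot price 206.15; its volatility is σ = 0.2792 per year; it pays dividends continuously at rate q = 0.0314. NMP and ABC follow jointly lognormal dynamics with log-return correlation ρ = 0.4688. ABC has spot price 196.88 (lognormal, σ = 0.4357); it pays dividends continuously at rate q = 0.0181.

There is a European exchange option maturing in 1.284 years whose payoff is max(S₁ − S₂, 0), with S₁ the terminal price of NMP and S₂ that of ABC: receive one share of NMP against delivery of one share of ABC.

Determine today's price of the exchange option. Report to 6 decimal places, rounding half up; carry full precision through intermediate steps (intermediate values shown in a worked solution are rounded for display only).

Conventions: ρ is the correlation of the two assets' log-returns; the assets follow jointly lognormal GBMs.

exchange price = 37.207089

σ_eff = √(σ₁² + σ₂² − 2ρσ₁σ₂) = √(0.2792² + 0.4357² − 2·0.4688·0.2792·0.4357) = 0.392085
d₁ = (ln(S₁/S₂) + (q₂ − q₁ + σ_eff²/2)T) / (σ_eff√T) = (ln(206.15/196.88) + (0.0181 − 0.0314 + 0.076865)·1.284) / 0.444286 = 0.287264
d₂ = d₁ − σ_eff√T = 0.287264 − 0.444286 = -0.157022
N(d₁) = 0.613045,  N(d₂) = 0.437614
V = S₁·e^{−q₁T}·N(d₁) − S₂·e^{−q₂T}·N(d₂) = 121.385265 − 84.178175 = 37.207089
Key observation: pricing in ABC-units makes this a unit-strike call on the ratio S₁/S₂ — the risk-free rate cancels and cannot affect the value.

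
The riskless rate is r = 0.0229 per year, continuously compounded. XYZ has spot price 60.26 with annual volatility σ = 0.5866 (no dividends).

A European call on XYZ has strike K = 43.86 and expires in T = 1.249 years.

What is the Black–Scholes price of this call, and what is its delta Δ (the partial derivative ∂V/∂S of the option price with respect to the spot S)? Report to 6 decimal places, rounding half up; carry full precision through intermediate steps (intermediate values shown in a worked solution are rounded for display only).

price = 23.752096
Δ = 0.803995

σ√T = 0.5866·√1.249 = 0.655576
d₁ = (ln(S/K) + (r+σ²/2)T) / (σ√T) = (ln(60.26/43.86) + (0.0229+0.5866²/2)·1.249) / 0.655576 = (0.317666 + 0.243492) / 0.655576 = 0.855977
d₂ = d₁ − σ√T = 0.855977 − 0.655576 = 0.200400
e^{−rT} = 0.971803
N(d₁) = 0.803995,  N(d₂) = 0.579416
Call price V = S·N(d₁) − K·e^{−rT}·N(d₂) = 48.448718 − 24.696622 = 23.752096
Δ = N(d₁) = 0.803995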